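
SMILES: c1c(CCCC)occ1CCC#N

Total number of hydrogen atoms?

15

Hydrogens are implicit in SMILES; fill each atom to its normal valence:
  5 × C: 2 H each → 10
  2 × C (aromatic): 1 H each → 2
  2 × C (aromatic): no H
  1 × C: 3 H
  1 × C: no H
  1 × N: no H
  1 × O (aromatic): no H
  Total hydrogens = 15.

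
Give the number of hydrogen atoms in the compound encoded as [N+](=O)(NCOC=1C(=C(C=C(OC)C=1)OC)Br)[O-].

11

Hydrogens are implicit in SMILES; fill each atom to its normal valence:
  4 × C (aromatic): no H
  4 × O: no H
  2 × C: 3 H each → 6
  2 × C (aromatic): 1 H each → 2
  1 × Br: no H
  1 × C: 2 H
  1 × N: 1 H
  1 × N (charge +1): no H
  1 × O (charge -1): no H
  Total hydrogens = 11.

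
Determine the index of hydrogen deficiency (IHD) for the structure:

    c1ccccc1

Molecular formula from the SMILES: C6H6.
DoU = (2C + 2 + N − H − X)/2 = (2·6 + 2 + 0 − 6 − 0)/2 = 8/2 = 4.
(Structurally: 1 ring(s) + 3 π bond(s) = 4.)

4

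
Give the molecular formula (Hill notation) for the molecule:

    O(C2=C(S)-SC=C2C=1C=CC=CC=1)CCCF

Heavy atoms from the SMILES: 13 C, 1 F, 1 O, 2 S.
Implicit hydrogens by atom environment:
  6 × C (aromatic): 1 H each → 6
  4 × C (aromatic): no H
  3 × C: 2 H each → 6
  1 × F: no H
  1 × O: no H
  1 × S: 1 H
  1 × S (aromatic): no H
  Total hydrogens = 13.
Molecular formula: C13H13FOS2

C13H13FOS2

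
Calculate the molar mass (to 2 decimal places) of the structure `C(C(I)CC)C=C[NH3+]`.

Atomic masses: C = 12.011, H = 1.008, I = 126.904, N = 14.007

226.08

Molecular formula: C6H13IN+.
M = 6×12.011 + 13×1.008 + 1×126.904 + 1×14.007 = 226.08 g/mol.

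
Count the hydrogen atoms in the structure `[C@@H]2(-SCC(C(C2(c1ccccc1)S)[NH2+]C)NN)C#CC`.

Hydrogens are implicit in SMILES; fill each atom to its normal valence:
  5 × C (aromatic): 1 H each → 5
  3 × C: 1 H each → 3
  3 × C: no H
  2 × C: 3 H each → 6
  1 × C: 2 H
  1 × C (aromatic): no H
  1 × N: 2 H
  1 × N (charge +1): 2 H
  1 × N: 1 H
  1 × S: 1 H
  1 × S: no H
  Total hydrogens = 22.

22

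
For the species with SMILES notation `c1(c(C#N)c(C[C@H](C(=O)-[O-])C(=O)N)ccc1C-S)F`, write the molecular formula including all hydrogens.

C12H10FN2O3S-

Heavy atoms from the SMILES: 12 C, 1 F, 2 N, 3 O, 1 S.
Implicit hydrogens by atom environment:
  4 × C (aromatic): no H
  3 × C: no H
  2 × C: 2 H each → 4
  2 × C (aromatic): 1 H each → 2
  2 × O: no H
  1 × C: 1 H
  1 × F: no H
  1 × N: 2 H
  1 × N: no H
  1 × O (charge -1): no H
  1 × S: 1 H
  Total hydrogens = 10.
Net charge -1.
Molecular formula: C12H10FN2O3S-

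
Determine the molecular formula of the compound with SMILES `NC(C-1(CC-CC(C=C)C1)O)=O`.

C9H15NO2

Heavy atoms from the SMILES: 9 C, 1 N, 2 O.
Implicit hydrogens by atom environment:
  5 × C: 2 H each → 10
  2 × C: 1 H each → 2
  2 × C: no H
  1 × N: 2 H
  1 × O: 1 H
  1 × O: no H
  Total hydrogens = 15.
Molecular formula: C9H15NO2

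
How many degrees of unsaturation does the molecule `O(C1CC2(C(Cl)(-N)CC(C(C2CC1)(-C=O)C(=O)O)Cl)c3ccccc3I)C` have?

8

Molecular formula from the SMILES: C19H22Cl2INO4.
DoU = (2C + 2 + N − H − X)/2 = (2·19 + 2 + 1 − 22 − 3)/2 = 16/2 = 8.
(Structurally: 3 ring(s) + 5 π bond(s) = 8.)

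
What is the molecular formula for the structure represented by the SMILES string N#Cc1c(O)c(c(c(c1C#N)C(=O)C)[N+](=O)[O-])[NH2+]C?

C11H9N4O4+

Heavy atoms from the SMILES: 11 C, 4 N, 4 O.
Implicit hydrogens by atom environment:
  6 × C (aromatic): no H
  3 × C: no H
  2 × C: 3 H each → 6
  2 × N: no H
  2 × O: no H
  1 × N (charge +1): 2 H
  1 × N (charge +1): no H
  1 × O: 1 H
  1 × O (charge -1): no H
  Total hydrogens = 9.
Net charge +1.
Molecular formula: C11H9N4O4+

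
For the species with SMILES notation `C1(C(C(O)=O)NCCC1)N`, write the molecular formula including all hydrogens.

Heavy atoms from the SMILES: 6 C, 2 N, 2 O.
Implicit hydrogens by atom environment:
  3 × C: 2 H each → 6
  2 × C: 1 H each → 2
  1 × C: no H
  1 × N: 2 H
  1 × N: 1 H
  1 × O: 1 H
  1 × O: no H
  Total hydrogens = 12.
Molecular formula: C6H12N2O2

C6H12N2O2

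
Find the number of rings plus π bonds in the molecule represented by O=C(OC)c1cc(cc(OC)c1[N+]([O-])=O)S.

6

Molecular formula from the SMILES: C9H9NO5S.
DoU = (2C + 2 + N − H − X)/2 = (2·9 + 2 + 1 − 9 − 0)/2 = 12/2 = 6.
(Structurally: 1 ring(s) + 5 π bond(s) = 6.)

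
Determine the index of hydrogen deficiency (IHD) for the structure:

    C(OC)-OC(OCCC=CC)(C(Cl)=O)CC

2

Molecular formula from the SMILES: C11H19ClO4.
DoU = (2C + 2 + N − H − X)/2 = (2·11 + 2 + 0 − 19 − 1)/2 = 4/2 = 2.
(Structurally: 0 ring(s) + 2 π bond(s) = 2.)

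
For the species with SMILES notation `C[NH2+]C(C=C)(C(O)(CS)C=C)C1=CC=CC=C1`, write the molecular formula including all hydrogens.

Heavy atoms from the SMILES: 14 C, 1 N, 1 O, 1 S.
Implicit hydrogens by atom environment:
  5 × C (aromatic): 1 H each → 5
  3 × C: 2 H each → 6
  2 × C: 1 H each → 2
  2 × C: no H
  1 × C: 3 H
  1 × C (aromatic): no H
  1 × N (charge +1): 2 H
  1 × O: 1 H
  1 × S: 1 H
  Total hydrogens = 20.
Net charge +1.
Molecular formula: C14H20NOS+

C14H20NOS+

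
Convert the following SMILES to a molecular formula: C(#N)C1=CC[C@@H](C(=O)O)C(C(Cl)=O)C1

Heavy atoms from the SMILES: 9 C, 1 Cl, 1 N, 3 O.
Implicit hydrogens by atom environment:
  4 × C: no H
  3 × C: 1 H each → 3
  2 × C: 2 H each → 4
  2 × O: no H
  1 × Cl: no H
  1 × N: no H
  1 × O: 1 H
  Total hydrogens = 8.
Molecular formula: C9H8ClNO3

C9H8ClNO3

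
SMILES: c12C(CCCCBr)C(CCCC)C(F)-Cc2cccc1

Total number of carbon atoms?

18

The symbol for carbon appears 18 times in the SMILES. Lowercase c denotes aromatic carbon and counts toward C.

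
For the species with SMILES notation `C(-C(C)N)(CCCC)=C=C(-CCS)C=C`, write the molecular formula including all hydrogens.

C13H23NS

Heavy atoms from the SMILES: 13 C, 1 N, 1 S.
Implicit hydrogens by atom environment:
  6 × C: 2 H each → 12
  3 × C: no H
  2 × C: 3 H each → 6
  2 × C: 1 H each → 2
  1 × N: 2 H
  1 × S: 1 H
  Total hydrogens = 23.
Molecular formula: C13H23NS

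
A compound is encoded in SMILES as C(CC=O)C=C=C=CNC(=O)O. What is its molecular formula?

C8H9NO3

Heavy atoms from the SMILES: 8 C, 1 N, 3 O.
Implicit hydrogens by atom environment:
  3 × C: 1 H each → 3
  3 × C: no H
  2 × C: 2 H each → 4
  2 × O: no H
  1 × N: 1 H
  1 × O: 1 H
  Total hydrogens = 9.
Molecular formula: C8H9NO3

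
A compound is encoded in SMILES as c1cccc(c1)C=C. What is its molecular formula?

Heavy atoms from the SMILES: 8 C.
Implicit hydrogens by atom environment:
  5 × C (aromatic): 1 H each → 5
  1 × C: 2 H
  1 × C: 1 H
  1 × C (aromatic): no H
  Total hydrogens = 8.
Molecular formula: C8H8

C8H8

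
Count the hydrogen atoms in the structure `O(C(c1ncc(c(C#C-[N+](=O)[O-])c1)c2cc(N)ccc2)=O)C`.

11

Hydrogens are implicit in SMILES; fill each atom to its normal valence:
  6 × C (aromatic): 1 H each → 6
  5 × C (aromatic): no H
  3 × C: no H
  3 × O: no H
  1 × C: 3 H
  1 × N: 2 H
  1 × N (aromatic): no H
  1 × N (charge +1): no H
  1 × O (charge -1): no H
  Total hydrogens = 11.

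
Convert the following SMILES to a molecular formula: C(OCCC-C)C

C6H14O

Heavy atoms from the SMILES: 6 C, 1 O.
Implicit hydrogens by atom environment:
  4 × C: 2 H each → 8
  2 × C: 3 H each → 6
  1 × O: no H
  Total hydrogens = 14.
Molecular formula: C6H14O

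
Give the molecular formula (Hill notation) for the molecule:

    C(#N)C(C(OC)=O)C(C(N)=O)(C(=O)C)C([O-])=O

C9H9N2O6-

Heavy atoms from the SMILES: 9 C, 2 N, 6 O.
Implicit hydrogens by atom environment:
  6 × C: no H
  5 × O: no H
  2 × C: 3 H each → 6
  1 × C: 1 H
  1 × N: 2 H
  1 × N: no H
  1 × O (charge -1): no H
  Total hydrogens = 9.
Net charge -1.
Molecular formula: C9H9N2O6-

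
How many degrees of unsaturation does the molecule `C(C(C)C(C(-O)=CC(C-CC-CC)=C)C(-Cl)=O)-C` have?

Molecular formula from the SMILES: C15H25ClO2.
DoU = (2C + 2 + N − H − X)/2 = (2·15 + 2 + 0 − 25 − 1)/2 = 6/2 = 3.
(Structurally: 0 ring(s) + 3 π bond(s) = 3.)

3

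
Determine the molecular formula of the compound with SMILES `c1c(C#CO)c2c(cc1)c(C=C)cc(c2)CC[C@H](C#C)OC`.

C20H18O2

Heavy atoms from the SMILES: 20 C, 2 O.
Implicit hydrogens by atom environment:
  5 × C (aromatic): 1 H each → 5
  5 × C (aromatic): no H
  3 × C: 2 H each → 6
  3 × C: 1 H each → 3
  3 × C: no H
  1 × C: 3 H
  1 × O: 1 H
  1 × O: no H
  Total hydrogens = 18.
Molecular formula: C20H18O2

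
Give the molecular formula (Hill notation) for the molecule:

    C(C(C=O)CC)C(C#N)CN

C8H14N2O

Heavy atoms from the SMILES: 8 C, 2 N, 1 O.
Implicit hydrogens by atom environment:
  3 × C: 2 H each → 6
  3 × C: 1 H each → 3
  1 × C: 3 H
  1 × C: no H
  1 × N: 2 H
  1 × N: no H
  1 × O: no H
  Total hydrogens = 14.
Molecular formula: C8H14N2O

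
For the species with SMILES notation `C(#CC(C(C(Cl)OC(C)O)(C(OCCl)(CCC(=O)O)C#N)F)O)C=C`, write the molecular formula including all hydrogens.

C15H18Cl2FNO6

Heavy atoms from the SMILES: 15 C, 2 Cl, 1 F, 1 N, 6 O.
Implicit hydrogens by atom environment:
  6 × C: no H
  4 × C: 2 H each → 8
  4 × C: 1 H each → 4
  3 × O: 1 H each → 3
  3 × O: no H
  2 × Cl: no H
  1 × C: 3 H
  1 × F: no H
  1 × N: no H
  Total hydrogens = 18.
Molecular formula: C15H18Cl2FNO6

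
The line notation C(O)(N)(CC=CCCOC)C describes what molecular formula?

Heavy atoms from the SMILES: 8 C, 1 N, 2 O.
Implicit hydrogens by atom environment:
  3 × C: 2 H each → 6
  2 × C: 3 H each → 6
  2 × C: 1 H each → 2
  1 × C: no H
  1 × N: 2 H
  1 × O: 1 H
  1 × O: no H
  Total hydrogens = 17.
Molecular formula: C8H17NO2

C8H17NO2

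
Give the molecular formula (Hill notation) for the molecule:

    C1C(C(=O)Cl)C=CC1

Heavy atoms from the SMILES: 6 C, 1 Cl, 1 O.
Implicit hydrogens by atom environment:
  3 × C: 1 H each → 3
  2 × C: 2 H each → 4
  1 × C: no H
  1 × Cl: no H
  1 × O: no H
  Total hydrogens = 7.
Molecular formula: C6H7ClO

C6H7ClO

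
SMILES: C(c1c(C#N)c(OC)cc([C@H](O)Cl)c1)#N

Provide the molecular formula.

C10H7ClN2O2

Heavy atoms from the SMILES: 10 C, 1 Cl, 2 N, 2 O.
Implicit hydrogens by atom environment:
  4 × C (aromatic): no H
  2 × C (aromatic): 1 H each → 2
  2 × C: no H
  2 × N: no H
  1 × C: 3 H
  1 × C: 1 H
  1 × Cl: no H
  1 × O: 1 H
  1 × O: no H
  Total hydrogens = 7.
Molecular formula: C10H7ClN2O2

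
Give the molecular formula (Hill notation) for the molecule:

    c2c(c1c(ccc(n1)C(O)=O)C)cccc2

Heavy atoms from the SMILES: 13 C, 1 N, 2 O.
Implicit hydrogens by atom environment:
  7 × C (aromatic): 1 H each → 7
  4 × C (aromatic): no H
  1 × C: 3 H
  1 × C: no H
  1 × N (aromatic): no H
  1 × O: 1 H
  1 × O: no H
  Total hydrogens = 11.
Molecular formula: C13H11NO2

C13H11NO2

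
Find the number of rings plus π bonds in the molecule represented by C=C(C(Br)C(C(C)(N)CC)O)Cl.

Molecular formula from the SMILES: C8H15BrClNO.
DoU = (2C + 2 + N − H − X)/2 = (2·8 + 2 + 1 − 15 − 2)/2 = 2/2 = 1.
(Structurally: 0 ring(s) + 1 π bond(s) = 1.)

1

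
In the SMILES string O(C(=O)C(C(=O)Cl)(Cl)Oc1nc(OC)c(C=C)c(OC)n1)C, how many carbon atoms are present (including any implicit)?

12

The symbol for carbon appears 12 times in the SMILES. Lowercase c denotes aromatic carbon and counts toward C.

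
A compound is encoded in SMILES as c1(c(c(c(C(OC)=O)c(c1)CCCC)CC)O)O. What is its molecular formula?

C14H20O4

Heavy atoms from the SMILES: 14 C, 4 O.
Implicit hydrogens by atom environment:
  5 × C (aromatic): no H
  4 × C: 2 H each → 8
  3 × C: 3 H each → 9
  2 × O: 1 H each → 2
  2 × O: no H
  1 × C (aromatic): 1 H
  1 × C: no H
  Total hydrogens = 20.
Molecular formula: C14H20O4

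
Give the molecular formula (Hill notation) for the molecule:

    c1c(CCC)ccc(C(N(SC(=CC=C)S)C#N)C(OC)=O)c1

Heavy atoms from the SMILES: 17 C, 2 N, 2 O, 2 S.
Implicit hydrogens by atom environment:
  4 × C (aromatic): 1 H each → 4
  3 × C: 2 H each → 6
  3 × C: 1 H each → 3
  3 × C: no H
  2 × C: 3 H each → 6
  2 × C (aromatic): no H
  2 × N: no H
  2 × O: no H
  1 × S: 1 H
  1 × S: no H
  Total hydrogens = 20.
Molecular formula: C17H20N2O2S2

C17H20N2O2S2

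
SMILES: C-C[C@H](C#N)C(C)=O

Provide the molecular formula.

C6H9NO

Heavy atoms from the SMILES: 6 C, 1 N, 1 O.
Implicit hydrogens by atom environment:
  2 × C: 3 H each → 6
  2 × C: no H
  1 × C: 2 H
  1 × C: 1 H
  1 × N: no H
  1 × O: no H
  Total hydrogens = 9.
Molecular formula: C6H9NO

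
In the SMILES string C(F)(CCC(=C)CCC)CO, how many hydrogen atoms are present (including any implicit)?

Hydrogens are implicit in SMILES; fill each atom to its normal valence:
  6 × C: 2 H each → 12
  1 × C: 3 H
  1 × C: 1 H
  1 × C: no H
  1 × F: no H
  1 × O: 1 H
  Total hydrogens = 17.

17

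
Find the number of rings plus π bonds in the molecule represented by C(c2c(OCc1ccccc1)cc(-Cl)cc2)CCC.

Molecular formula from the SMILES: C17H19ClO.
DoU = (2C + 2 + N − H − X)/2 = (2·17 + 2 + 0 − 19 − 1)/2 = 16/2 = 8.
(Structurally: 2 ring(s) + 6 π bond(s) = 8.)

8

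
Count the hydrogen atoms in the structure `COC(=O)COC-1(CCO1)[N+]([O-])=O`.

9

Hydrogens are implicit in SMILES; fill each atom to its normal valence:
  5 × O: no H
  3 × C: 2 H each → 6
  2 × C: no H
  1 × C: 3 H
  1 × N (charge +1): no H
  1 × O (charge -1): no H
  Total hydrogens = 9.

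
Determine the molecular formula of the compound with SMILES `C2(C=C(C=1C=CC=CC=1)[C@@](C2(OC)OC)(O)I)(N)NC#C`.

Heavy atoms from the SMILES: 15 C, 1 I, 2 N, 3 O.
Implicit hydrogens by atom environment:
  5 × C (aromatic): 1 H each → 5
  5 × C: no H
  2 × C: 3 H each → 6
  2 × C: 1 H each → 2
  2 × O: no H
  1 × C (aromatic): no H
  1 × I: no H
  1 × N: 2 H
  1 × N: 1 H
  1 × O: 1 H
  Total hydrogens = 17.
Molecular formula: C15H17IN2O3

C15H17IN2O3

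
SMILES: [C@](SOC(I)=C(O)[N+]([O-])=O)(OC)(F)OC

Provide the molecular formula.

C5H7FINO6S

Heavy atoms from the SMILES: 5 C, 1 F, 1 I, 1 N, 6 O, 1 S.
Implicit hydrogens by atom environment:
  4 × O: no H
  3 × C: no H
  2 × C: 3 H each → 6
  1 × F: no H
  1 × I: no H
  1 × N (charge +1): no H
  1 × O: 1 H
  1 × O (charge -1): no H
  1 × S: no H
  Total hydrogens = 7.
Molecular formula: C5H7FINO6S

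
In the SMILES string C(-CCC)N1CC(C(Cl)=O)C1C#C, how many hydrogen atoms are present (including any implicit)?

14

Hydrogens are implicit in SMILES; fill each atom to its normal valence:
  4 × C: 2 H each → 8
  3 × C: 1 H each → 3
  2 × C: no H
  1 × C: 3 H
  1 × Cl: no H
  1 × N: no H
  1 × O: no H
  Total hydrogens = 14.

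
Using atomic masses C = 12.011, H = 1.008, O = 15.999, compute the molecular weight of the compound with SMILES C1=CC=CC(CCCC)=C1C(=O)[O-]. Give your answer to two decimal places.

Molecular formula: C11H13O2-.
M = 11×12.011 + 13×1.008 + 2×15.999 = 177.22 g/mol.

177.22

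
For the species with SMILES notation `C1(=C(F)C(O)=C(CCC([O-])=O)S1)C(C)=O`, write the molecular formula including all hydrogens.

C9H8FO4S-

Heavy atoms from the SMILES: 9 C, 1 F, 4 O, 1 S.
Implicit hydrogens by atom environment:
  4 × C (aromatic): no H
  2 × C: 2 H each → 4
  2 × C: no H
  2 × O: no H
  1 × C: 3 H
  1 × F: no H
  1 × O: 1 H
  1 × O (charge -1): no H
  1 × S (aromatic): no H
  Total hydrogens = 8.
Net charge -1.
Molecular formula: C9H8FO4S-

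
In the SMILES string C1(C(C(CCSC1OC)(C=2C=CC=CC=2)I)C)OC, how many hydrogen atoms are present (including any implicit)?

21

Hydrogens are implicit in SMILES; fill each atom to its normal valence:
  5 × C (aromatic): 1 H each → 5
  3 × C: 3 H each → 9
  3 × C: 1 H each → 3
  2 × C: 2 H each → 4
  2 × O: no H
  1 × C: no H
  1 × C (aromatic): no H
  1 × I: no H
  1 × S: no H
  Total hydrogens = 21.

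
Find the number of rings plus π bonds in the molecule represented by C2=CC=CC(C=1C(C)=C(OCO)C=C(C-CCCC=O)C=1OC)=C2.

9

Molecular formula from the SMILES: C20H24O4.
DoU = (2C + 2 + N − H − X)/2 = (2·20 + 2 + 0 − 24 − 0)/2 = 18/2 = 9.
(Structurally: 2 ring(s) + 7 π bond(s) = 9.)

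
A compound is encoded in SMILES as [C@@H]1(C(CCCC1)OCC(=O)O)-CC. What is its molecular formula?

C10H18O3

Heavy atoms from the SMILES: 10 C, 3 O.
Implicit hydrogens by atom environment:
  6 × C: 2 H each → 12
  2 × C: 1 H each → 2
  2 × O: no H
  1 × C: 3 H
  1 × C: no H
  1 × O: 1 H
  Total hydrogens = 18.
Molecular formula: C10H18O3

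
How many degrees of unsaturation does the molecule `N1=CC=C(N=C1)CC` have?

4

Molecular formula from the SMILES: C6H8N2.
DoU = (2C + 2 + N − H − X)/2 = (2·6 + 2 + 2 − 8 − 0)/2 = 8/2 = 4.
(Structurally: 1 ring(s) + 3 π bond(s) = 4.)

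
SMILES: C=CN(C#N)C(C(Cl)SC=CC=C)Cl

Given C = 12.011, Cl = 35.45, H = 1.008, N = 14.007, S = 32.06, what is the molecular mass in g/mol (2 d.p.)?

249.15

Molecular formula: C9H10Cl2N2S.
M = 9×12.011 + 2×35.45 + 10×1.008 + 2×14.007 + 1×32.06 = 249.15 g/mol.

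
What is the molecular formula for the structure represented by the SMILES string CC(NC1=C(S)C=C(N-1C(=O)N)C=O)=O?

C8H9N3O3S

Heavy atoms from the SMILES: 8 C, 3 N, 3 O, 1 S.
Implicit hydrogens by atom environment:
  3 × C (aromatic): no H
  3 × O: no H
  2 × C: no H
  1 × C: 3 H
  1 × C (aromatic): 1 H
  1 × C: 1 H
  1 × N: 2 H
  1 × N: 1 H
  1 × N (aromatic): no H
  1 × S: 1 H
  Total hydrogens = 9.
Molecular formula: C8H9N3O3S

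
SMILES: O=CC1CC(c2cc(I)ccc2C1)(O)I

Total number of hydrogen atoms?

Hydrogens are implicit in SMILES; fill each atom to its normal valence:
  3 × C (aromatic): 1 H each → 3
  3 × C (aromatic): no H
  2 × C: 2 H each → 4
  2 × C: 1 H each → 2
  2 × I: no H
  1 × C: no H
  1 × O: 1 H
  1 × O: no H
  Total hydrogens = 10.

10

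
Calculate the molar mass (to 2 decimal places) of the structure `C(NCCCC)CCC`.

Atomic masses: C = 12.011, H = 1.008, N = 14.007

Molecular formula: C8H19N.
M = 8×12.011 + 19×1.008 + 1×14.007 = 129.25 g/mol.

129.25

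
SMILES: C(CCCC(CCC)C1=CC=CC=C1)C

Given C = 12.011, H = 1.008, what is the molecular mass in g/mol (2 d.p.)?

204.36

Molecular formula: C15H24.
M = 15×12.011 + 24×1.008 = 204.36 g/mol.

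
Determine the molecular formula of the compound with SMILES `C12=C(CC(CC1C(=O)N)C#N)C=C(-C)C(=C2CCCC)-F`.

Heavy atoms from the SMILES: 17 C, 1 F, 2 N, 1 O.
Implicit hydrogens by atom environment:
  5 × C: 2 H each → 10
  5 × C (aromatic): no H
  2 × C: 3 H each → 6
  2 × C: 1 H each → 2
  2 × C: no H
  1 × C (aromatic): 1 H
  1 × F: no H
  1 × N: 2 H
  1 × N: no H
  1 × O: no H
  Total hydrogens = 21.
Molecular formula: C17H21FN2O

C17H21FN2O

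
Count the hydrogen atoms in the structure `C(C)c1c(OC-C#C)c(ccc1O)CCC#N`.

15

Hydrogens are implicit in SMILES; fill each atom to its normal valence:
  4 × C: 2 H each → 8
  4 × C (aromatic): no H
  2 × C (aromatic): 1 H each → 2
  2 × C: no H
  1 × C: 3 H
  1 × C: 1 H
  1 × N: no H
  1 × O: 1 H
  1 × O: no H
  Total hydrogens = 15.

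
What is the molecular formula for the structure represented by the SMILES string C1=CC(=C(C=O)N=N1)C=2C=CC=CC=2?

C11H8N2O

Heavy atoms from the SMILES: 11 C, 2 N, 1 O.
Implicit hydrogens by atom environment:
  7 × C (aromatic): 1 H each → 7
  3 × C (aromatic): no H
  2 × N (aromatic): no H
  1 × C: 1 H
  1 × O: no H
  Total hydrogens = 8.
Molecular formula: C11H8N2O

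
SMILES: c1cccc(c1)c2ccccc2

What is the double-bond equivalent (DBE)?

Molecular formula from the SMILES: C12H10.
DoU = (2C + 2 + N − H − X)/2 = (2·12 + 2 + 0 − 10 − 0)/2 = 16/2 = 8.
(Structurally: 2 ring(s) + 6 π bond(s) = 8.)

8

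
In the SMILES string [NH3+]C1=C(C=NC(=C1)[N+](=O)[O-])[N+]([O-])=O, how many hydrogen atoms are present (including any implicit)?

Hydrogens are implicit in SMILES; fill each atom to its normal valence:
  3 × C (aromatic): no H
  2 × C (aromatic): 1 H each → 2
  2 × N (charge +1): no H
  2 × O: no H
  2 × O (charge -1): no H
  1 × N (charge +1): 3 H
  1 × N (aromatic): no H
  Total hydrogens = 5.

5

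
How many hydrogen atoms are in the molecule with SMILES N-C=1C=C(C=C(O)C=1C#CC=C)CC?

13

Hydrogens are implicit in SMILES; fill each atom to its normal valence:
  4 × C (aromatic): no H
  2 × C: 2 H each → 4
  2 × C (aromatic): 1 H each → 2
  2 × C: no H
  1 × C: 3 H
  1 × C: 1 H
  1 × N: 2 H
  1 × O: 1 H
  Total hydrogens = 13.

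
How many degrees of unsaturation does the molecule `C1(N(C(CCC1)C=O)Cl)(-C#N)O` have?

Molecular formula from the SMILES: C7H9ClN2O2.
DoU = (2C + 2 + N − H − X)/2 = (2·7 + 2 + 2 − 9 − 1)/2 = 8/2 = 4.
(Structurally: 1 ring(s) + 3 π bond(s) = 4.)

4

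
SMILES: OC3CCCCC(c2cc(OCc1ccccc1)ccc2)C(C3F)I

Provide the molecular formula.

C21H24FIO2

Heavy atoms from the SMILES: 21 C, 1 F, 1 I, 2 O.
Implicit hydrogens by atom environment:
  9 × C (aromatic): 1 H each → 9
  5 × C: 2 H each → 10
  4 × C: 1 H each → 4
  3 × C (aromatic): no H
  1 × F: no H
  1 × I: no H
  1 × O: 1 H
  1 × O: no H
  Total hydrogens = 24.
Molecular formula: C21H24FIO2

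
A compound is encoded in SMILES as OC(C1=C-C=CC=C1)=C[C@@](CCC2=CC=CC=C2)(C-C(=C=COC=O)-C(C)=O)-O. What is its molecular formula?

C24H24O5

Heavy atoms from the SMILES: 24 C, 5 O.
Implicit hydrogens by atom environment:
  10 × C (aromatic): 1 H each → 10
  5 × C: no H
  3 × C: 2 H each → 6
  3 × C: 1 H each → 3
  3 × O: no H
  2 × C (aromatic): no H
  2 × O: 1 H each → 2
  1 × C: 3 H
  Total hydrogens = 24.
Molecular formula: C24H24O5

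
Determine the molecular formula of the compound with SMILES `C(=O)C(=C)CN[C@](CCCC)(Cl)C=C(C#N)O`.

C12H17ClN2O2

Heavy atoms from the SMILES: 12 C, 1 Cl, 2 N, 2 O.
Implicit hydrogens by atom environment:
  5 × C: 2 H each → 10
  4 × C: no H
  2 × C: 1 H each → 2
  1 × C: 3 H
  1 × Cl: no H
  1 × N: 1 H
  1 × N: no H
  1 × O: 1 H
  1 × O: no H
  Total hydrogens = 17.
Molecular formula: C12H17ClN2O2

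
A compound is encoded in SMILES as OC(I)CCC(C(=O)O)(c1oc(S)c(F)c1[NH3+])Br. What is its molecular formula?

C9H11BrFINO4S+

Heavy atoms from the SMILES: 1 Br, 9 C, 1 F, 1 I, 1 N, 4 O, 1 S.
Implicit hydrogens by atom environment:
  4 × C (aromatic): no H
  2 × C: 2 H each → 4
  2 × C: no H
  2 × O: 1 H each → 2
  1 × Br: no H
  1 × C: 1 H
  1 × F: no H
  1 × I: no H
  1 × N (charge +1): 3 H
  1 × O (aromatic): no H
  1 × O: no H
  1 × S: 1 H
  Total hydrogens = 11.
Net charge +1.
Molecular formula: C9H11BrFINO4S+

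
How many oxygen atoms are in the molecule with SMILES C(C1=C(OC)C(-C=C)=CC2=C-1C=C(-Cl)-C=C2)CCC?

1

The symbol for oxygen appears 1 time in the SMILES.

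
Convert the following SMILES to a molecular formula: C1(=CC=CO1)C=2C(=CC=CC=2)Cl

C10H7ClO

Heavy atoms from the SMILES: 10 C, 1 Cl, 1 O.
Implicit hydrogens by atom environment:
  7 × C (aromatic): 1 H each → 7
  3 × C (aromatic): no H
  1 × Cl: no H
  1 × O (aromatic): no H
  Total hydrogens = 7.
Molecular formula: C10H7ClO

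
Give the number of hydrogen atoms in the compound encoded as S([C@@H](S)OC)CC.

Hydrogens are implicit in SMILES; fill each atom to its normal valence:
  2 × C: 3 H each → 6
  1 × C: 2 H
  1 × C: 1 H
  1 × O: no H
  1 × S: 1 H
  1 × S: no H
  Total hydrogens = 10.

10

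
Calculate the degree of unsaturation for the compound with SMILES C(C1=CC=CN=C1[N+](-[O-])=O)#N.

Molecular formula from the SMILES: C6H3N3O2.
DoU = (2C + 2 + N − H − X)/2 = (2·6 + 2 + 3 − 3 − 0)/2 = 14/2 = 7.
(Structurally: 1 ring(s) + 6 π bond(s) = 7.)

7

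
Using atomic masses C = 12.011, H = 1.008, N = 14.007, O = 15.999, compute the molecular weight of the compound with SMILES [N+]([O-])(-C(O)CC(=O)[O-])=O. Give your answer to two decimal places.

Molecular formula: C3H4NO5-.
M = 3×12.011 + 4×1.008 + 1×14.007 + 5×15.999 = 134.07 g/mol.

134.07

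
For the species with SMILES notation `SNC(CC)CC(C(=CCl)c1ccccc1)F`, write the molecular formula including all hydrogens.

Heavy atoms from the SMILES: 13 C, 1 Cl, 1 F, 1 N, 1 S.
Implicit hydrogens by atom environment:
  5 × C (aromatic): 1 H each → 5
  3 × C: 1 H each → 3
  2 × C: 2 H each → 4
  1 × C: 3 H
  1 × C: no H
  1 × C (aromatic): no H
  1 × Cl: no H
  1 × F: no H
  1 × N: 1 H
  1 × S: 1 H
  Total hydrogens = 17.
Molecular formula: C13H17ClFNS

C13H17ClFNS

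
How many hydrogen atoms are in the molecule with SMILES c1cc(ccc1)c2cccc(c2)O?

Hydrogens are implicit in SMILES; fill each atom to its normal valence:
  9 × C (aromatic): 1 H each → 9
  3 × C (aromatic): no H
  1 × O: 1 H
  Total hydrogens = 10.

10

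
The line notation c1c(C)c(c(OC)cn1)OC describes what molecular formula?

C8H11NO2

Heavy atoms from the SMILES: 8 C, 1 N, 2 O.
Implicit hydrogens by atom environment:
  3 × C: 3 H each → 9
  3 × C (aromatic): no H
  2 × C (aromatic): 1 H each → 2
  2 × O: no H
  1 × N (aromatic): no H
  Total hydrogens = 11.
Molecular formula: C8H11NO2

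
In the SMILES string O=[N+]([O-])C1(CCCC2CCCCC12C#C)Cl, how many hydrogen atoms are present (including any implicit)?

16

Hydrogens are implicit in SMILES; fill each atom to its normal valence:
  7 × C: 2 H each → 14
  3 × C: no H
  2 × C: 1 H each → 2
  1 × Cl: no H
  1 × N (charge +1): no H
  1 × O: no H
  1 × O (charge -1): no H
  Total hydrogens = 16.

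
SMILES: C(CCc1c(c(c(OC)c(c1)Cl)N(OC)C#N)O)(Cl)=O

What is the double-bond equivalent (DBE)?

7

Molecular formula from the SMILES: C12H12Cl2N2O4.
DoU = (2C + 2 + N − H − X)/2 = (2·12 + 2 + 2 − 12 − 2)/2 = 14/2 = 7.
(Structurally: 1 ring(s) + 6 π bond(s) = 7.)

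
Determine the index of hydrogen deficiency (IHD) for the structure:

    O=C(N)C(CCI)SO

1

Molecular formula from the SMILES: C4H8INO2S.
DoU = (2C + 2 + N − H − X)/2 = (2·4 + 2 + 1 − 8 − 1)/2 = 2/2 = 1.
(Structurally: 0 ring(s) + 1 π bond(s) = 1.)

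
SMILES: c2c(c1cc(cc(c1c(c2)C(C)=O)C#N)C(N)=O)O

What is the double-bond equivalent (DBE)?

11

Molecular formula from the SMILES: C14H10N2O3.
DoU = (2C + 2 + N − H − X)/2 = (2·14 + 2 + 2 − 10 − 0)/2 = 22/2 = 11.
(Structurally: 2 ring(s) + 9 π bond(s) = 11.)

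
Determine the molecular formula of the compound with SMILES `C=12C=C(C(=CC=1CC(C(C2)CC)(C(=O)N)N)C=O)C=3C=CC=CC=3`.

C20H22N2O2

Heavy atoms from the SMILES: 20 C, 2 N, 2 O.
Implicit hydrogens by atom environment:
  7 × C (aromatic): 1 H each → 7
  5 × C (aromatic): no H
  3 × C: 2 H each → 6
  2 × C: 1 H each → 2
  2 × C: no H
  2 × N: 2 H each → 4
  2 × O: no H
  1 × C: 3 H
  Total hydrogens = 22.
Molecular formula: C20H22N2O2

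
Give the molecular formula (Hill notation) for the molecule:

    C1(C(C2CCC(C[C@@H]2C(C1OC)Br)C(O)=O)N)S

C12H20BrNO3S

Heavy atoms from the SMILES: 1 Br, 12 C, 1 N, 3 O, 1 S.
Implicit hydrogens by atom environment:
  7 × C: 1 H each → 7
  3 × C: 2 H each → 6
  2 × O: no H
  1 × Br: no H
  1 × C: 3 H
  1 × C: no H
  1 × N: 2 H
  1 × O: 1 H
  1 × S: 1 H
  Total hydrogens = 20.
Molecular formula: C12H20BrNO3S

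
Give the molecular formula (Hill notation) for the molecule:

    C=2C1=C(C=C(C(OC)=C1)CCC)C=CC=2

Heavy atoms from the SMILES: 14 C, 1 O.
Implicit hydrogens by atom environment:
  6 × C (aromatic): 1 H each → 6
  4 × C (aromatic): no H
  2 × C: 3 H each → 6
  2 × C: 2 H each → 4
  1 × O: no H
  Total hydrogens = 16.
Molecular formula: C14H16O

C14H16O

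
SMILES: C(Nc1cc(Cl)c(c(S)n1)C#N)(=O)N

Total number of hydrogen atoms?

5

Hydrogens are implicit in SMILES; fill each atom to its normal valence:
  4 × C (aromatic): no H
  2 × C: no H
  1 × C (aromatic): 1 H
  1 × Cl: no H
  1 × N: 2 H
  1 × N: 1 H
  1 × N (aromatic): no H
  1 × N: no H
  1 × O: no H
  1 × S: 1 H
  Total hydrogens = 5.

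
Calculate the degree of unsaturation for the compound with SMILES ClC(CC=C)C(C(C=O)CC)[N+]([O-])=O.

Molecular formula from the SMILES: C9H14ClNO3.
DoU = (2C + 2 + N − H − X)/2 = (2·9 + 2 + 1 − 14 − 1)/2 = 6/2 = 3.
(Structurally: 0 ring(s) + 3 π bond(s) = 3.)

3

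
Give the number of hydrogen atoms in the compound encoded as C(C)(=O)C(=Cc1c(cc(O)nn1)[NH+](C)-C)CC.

18

Hydrogens are implicit in SMILES; fill each atom to its normal valence:
  4 × C: 3 H each → 12
  3 × C (aromatic): no H
  2 × C: no H
  2 × N (aromatic): no H
  1 × C: 2 H
  1 × C (aromatic): 1 H
  1 × C: 1 H
  1 × N (charge +1): 1 H
  1 × O: 1 H
  1 × O: no H
  Total hydrogens = 18.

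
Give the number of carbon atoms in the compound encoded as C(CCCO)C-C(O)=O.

6

The symbol for carbon appears 6 times in the SMILES.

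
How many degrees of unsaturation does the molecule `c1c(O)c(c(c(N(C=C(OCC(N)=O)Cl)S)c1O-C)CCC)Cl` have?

6

Molecular formula from the SMILES: C14H18Cl2N2O4S.
DoU = (2C + 2 + N − H − X)/2 = (2·14 + 2 + 2 − 18 − 2)/2 = 12/2 = 6.
(Structurally: 1 ring(s) + 5 π bond(s) = 6.)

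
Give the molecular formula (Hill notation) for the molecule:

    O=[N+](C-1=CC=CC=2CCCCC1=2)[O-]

Heavy atoms from the SMILES: 10 C, 1 N, 2 O.
Implicit hydrogens by atom environment:
  4 × C: 2 H each → 8
  3 × C (aromatic): 1 H each → 3
  3 × C (aromatic): no H
  1 × N (charge +1): no H
  1 × O: no H
  1 × O (charge -1): no H
  Total hydrogens = 11.
Molecular formula: C10H11NO2

C10H11NO2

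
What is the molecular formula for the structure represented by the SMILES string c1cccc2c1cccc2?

C10H8

Heavy atoms from the SMILES: 10 C.
Implicit hydrogens by atom environment:
  8 × C (aromatic): 1 H each → 8
  2 × C (aromatic): no H
  Total hydrogens = 8.
Molecular formula: C10H8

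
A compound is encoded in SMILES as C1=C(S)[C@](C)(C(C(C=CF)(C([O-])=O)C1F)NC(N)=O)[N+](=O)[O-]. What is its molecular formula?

Heavy atoms from the SMILES: 11 C, 2 F, 3 N, 5 O, 1 S.
Implicit hydrogens by atom environment:
  5 × C: 1 H each → 5
  5 × C: no H
  3 × O: no H
  2 × F: no H
  2 × O (charge -1): no H
  1 × C: 3 H
  1 × N: 2 H
  1 × N: 1 H
  1 × N (charge +1): no H
  1 × S: 1 H
  Total hydrogens = 12.
Net charge -1.
Molecular formula: C11H12F2N3O5S-

C11H12F2N3O5S-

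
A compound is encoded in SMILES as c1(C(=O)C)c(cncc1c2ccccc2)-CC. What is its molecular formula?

C15H15NO

Heavy atoms from the SMILES: 15 C, 1 N, 1 O.
Implicit hydrogens by atom environment:
  7 × C (aromatic): 1 H each → 7
  4 × C (aromatic): no H
  2 × C: 3 H each → 6
  1 × C: 2 H
  1 × C: no H
  1 × N (aromatic): no H
  1 × O: no H
  Total hydrogens = 15.
Molecular formula: C15H15NO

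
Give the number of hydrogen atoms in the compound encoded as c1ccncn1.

4

Hydrogens are implicit in SMILES; fill each atom to its normal valence:
  4 × C (aromatic): 1 H each → 4
  2 × N (aromatic): no H
  Total hydrogens = 4.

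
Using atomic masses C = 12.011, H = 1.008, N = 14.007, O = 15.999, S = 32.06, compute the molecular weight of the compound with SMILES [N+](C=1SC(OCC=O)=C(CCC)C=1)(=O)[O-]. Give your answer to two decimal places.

Molecular formula: C9H11NO4S.
M = 9×12.011 + 11×1.008 + 1×14.007 + 4×15.999 + 1×32.06 = 229.25 g/mol.

229.25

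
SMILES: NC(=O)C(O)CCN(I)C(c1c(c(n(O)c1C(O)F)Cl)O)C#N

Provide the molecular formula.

C11H13ClFIN4O5

Heavy atoms from the SMILES: 11 C, 1 Cl, 1 F, 1 I, 4 N, 5 O.
Implicit hydrogens by atom environment:
  4 × C (aromatic): no H
  4 × O: 1 H each → 4
  3 × C: 1 H each → 3
  2 × C: 2 H each → 4
  2 × C: no H
  2 × N: no H
  1 × Cl: no H
  1 × F: no H
  1 × I: no H
  1 × N: 2 H
  1 × N (aromatic): no H
  1 × O: no H
  Total hydrogens = 13.
Molecular formula: C11H13ClFIN4O5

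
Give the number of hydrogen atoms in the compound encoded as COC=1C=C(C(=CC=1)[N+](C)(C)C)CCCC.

Hydrogens are implicit in SMILES; fill each atom to its normal valence:
  5 × C: 3 H each → 15
  3 × C: 2 H each → 6
  3 × C (aromatic): 1 H each → 3
  3 × C (aromatic): no H
  1 × N (charge +1): no H
  1 × O: no H
  Total hydrogens = 24.

24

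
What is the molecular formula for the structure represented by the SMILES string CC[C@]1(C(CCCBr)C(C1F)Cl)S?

Heavy atoms from the SMILES: 1 Br, 9 C, 1 Cl, 1 F, 1 S.
Implicit hydrogens by atom environment:
  4 × C: 2 H each → 8
  3 × C: 1 H each → 3
  1 × Br: no H
  1 × C: 3 H
  1 × C: no H
  1 × Cl: no H
  1 × F: no H
  1 × S: 1 H
  Total hydrogens = 15.
Molecular formula: C9H15BrClFS

C9H15BrClFS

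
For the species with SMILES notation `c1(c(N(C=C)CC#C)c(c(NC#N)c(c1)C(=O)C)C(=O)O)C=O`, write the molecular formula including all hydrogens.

C16H13N3O4

Heavy atoms from the SMILES: 16 C, 3 N, 4 O.
Implicit hydrogens by atom environment:
  5 × C (aromatic): no H
  4 × C: no H
  3 × C: 1 H each → 3
  3 × O: no H
  2 × C: 2 H each → 4
  2 × N: no H
  1 × C: 3 H
  1 × C (aromatic): 1 H
  1 × N: 1 H
  1 × O: 1 H
  Total hydrogens = 13.
Molecular formula: C16H13N3O4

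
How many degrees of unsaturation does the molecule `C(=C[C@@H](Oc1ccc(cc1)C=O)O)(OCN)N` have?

Molecular formula from the SMILES: C11H14N2O4.
DoU = (2C + 2 + N − H − X)/2 = (2·11 + 2 + 2 − 14 − 0)/2 = 12/2 = 6.
(Structurally: 1 ring(s) + 5 π bond(s) = 6.)

6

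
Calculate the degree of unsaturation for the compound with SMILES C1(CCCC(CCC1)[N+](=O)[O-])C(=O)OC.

3

Molecular formula from the SMILES: C10H17NO4.
DoU = (2C + 2 + N − H − X)/2 = (2·10 + 2 + 1 − 17 − 0)/2 = 6/2 = 3.
(Structurally: 1 ring(s) + 2 π bond(s) = 3.)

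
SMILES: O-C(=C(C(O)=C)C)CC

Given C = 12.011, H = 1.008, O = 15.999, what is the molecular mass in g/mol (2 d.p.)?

Molecular formula: C7H12O2.
M = 7×12.011 + 12×1.008 + 2×15.999 = 128.17 g/mol.

128.17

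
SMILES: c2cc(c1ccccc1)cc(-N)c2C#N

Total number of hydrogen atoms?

10

Hydrogens are implicit in SMILES; fill each atom to its normal valence:
  8 × C (aromatic): 1 H each → 8
  4 × C (aromatic): no H
  1 × C: no H
  1 × N: 2 H
  1 × N: no H
  Total hydrogens = 10.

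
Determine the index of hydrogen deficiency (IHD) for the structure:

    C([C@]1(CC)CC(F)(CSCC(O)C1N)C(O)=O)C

2

Molecular formula from the SMILES: C12H22FNO3S.
DoU = (2C + 2 + N − H − X)/2 = (2·12 + 2 + 1 − 22 − 1)/2 = 4/2 = 2.
(Structurally: 1 ring(s) + 1 π bond(s) = 2.)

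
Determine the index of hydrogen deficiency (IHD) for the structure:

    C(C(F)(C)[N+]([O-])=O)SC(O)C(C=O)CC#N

Molecular formula from the SMILES: C8H11FN2O4S.
DoU = (2C + 2 + N − H − X)/2 = (2·8 + 2 + 2 − 11 − 1)/2 = 8/2 = 4.
(Structurally: 0 ring(s) + 4 π bond(s) = 4.)

4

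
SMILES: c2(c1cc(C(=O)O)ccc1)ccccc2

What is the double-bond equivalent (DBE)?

9

Molecular formula from the SMILES: C13H10O2.
DoU = (2C + 2 + N − H − X)/2 = (2·13 + 2 + 0 − 10 − 0)/2 = 18/2 = 9.
(Structurally: 2 ring(s) + 7 π bond(s) = 9.)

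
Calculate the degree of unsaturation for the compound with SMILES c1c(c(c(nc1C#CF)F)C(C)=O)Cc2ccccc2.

11

Molecular formula from the SMILES: C16H11F2NO.
DoU = (2C + 2 + N − H − X)/2 = (2·16 + 2 + 1 − 11 − 2)/2 = 22/2 = 11.
(Structurally: 2 ring(s) + 9 π bond(s) = 11.)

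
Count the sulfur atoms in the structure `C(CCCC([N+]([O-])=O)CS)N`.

The symbol for sulfur appears 1 time in the SMILES.

1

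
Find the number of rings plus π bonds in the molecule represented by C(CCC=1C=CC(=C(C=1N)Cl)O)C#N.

6

Molecular formula from the SMILES: C10H11ClN2O.
DoU = (2C + 2 + N − H − X)/2 = (2·10 + 2 + 2 − 11 − 1)/2 = 12/2 = 6.
(Structurally: 1 ring(s) + 5 π bond(s) = 6.)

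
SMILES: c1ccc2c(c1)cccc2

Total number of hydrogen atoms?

8

Hydrogens are implicit in SMILES; fill each atom to its normal valence:
  8 × C (aromatic): 1 H each → 8
  2 × C (aromatic): no H
  Total hydrogens = 8.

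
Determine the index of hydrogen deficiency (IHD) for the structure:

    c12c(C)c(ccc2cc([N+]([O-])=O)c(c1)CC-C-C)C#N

Molecular formula from the SMILES: C16H16N2O2.
DoU = (2C + 2 + N − H − X)/2 = (2·16 + 2 + 2 − 16 − 0)/2 = 20/2 = 10.
(Structurally: 2 ring(s) + 8 π bond(s) = 10.)

10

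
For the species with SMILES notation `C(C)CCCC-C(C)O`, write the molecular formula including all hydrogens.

C8H18O

Heavy atoms from the SMILES: 8 C, 1 O.
Implicit hydrogens by atom environment:
  5 × C: 2 H each → 10
  2 × C: 3 H each → 6
  1 × C: 1 H
  1 × O: 1 H
  Total hydrogens = 18.
Molecular formula: C8H18O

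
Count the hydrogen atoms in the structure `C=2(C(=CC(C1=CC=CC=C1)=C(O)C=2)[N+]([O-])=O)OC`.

Hydrogens are implicit in SMILES; fill each atom to its normal valence:
  7 × C (aromatic): 1 H each → 7
  5 × C (aromatic): no H
  2 × O: no H
  1 × C: 3 H
  1 × N (charge +1): no H
  1 × O: 1 H
  1 × O (charge -1): no H
  Total hydrogens = 11.

11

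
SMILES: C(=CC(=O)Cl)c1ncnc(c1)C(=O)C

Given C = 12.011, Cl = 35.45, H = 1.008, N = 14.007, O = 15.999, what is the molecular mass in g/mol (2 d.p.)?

210.62

Molecular formula: C9H7ClN2O2.
M = 9×12.011 + 1×35.45 + 7×1.008 + 2×14.007 + 2×15.999 = 210.62 g/mol.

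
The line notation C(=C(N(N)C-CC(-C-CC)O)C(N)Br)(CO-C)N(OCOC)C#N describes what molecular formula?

Heavy atoms from the SMILES: 1 Br, 14 C, 5 N, 4 O.
Implicit hydrogens by atom environment:
  6 × C: 2 H each → 12
  3 × C: 3 H each → 9
  3 × C: no H
  3 × N: no H
  3 × O: no H
  2 × C: 1 H each → 2
  2 × N: 2 H each → 4
  1 × Br: no H
  1 × O: 1 H
  Total hydrogens = 28.
Molecular formula: C14H28BrN5O4

C14H28BrN5O4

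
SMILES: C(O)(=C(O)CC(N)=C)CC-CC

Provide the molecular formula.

Heavy atoms from the SMILES: 9 C, 1 N, 2 O.
Implicit hydrogens by atom environment:
  5 × C: 2 H each → 10
  3 × C: no H
  2 × O: 1 H each → 2
  1 × C: 3 H
  1 × N: 2 H
  Total hydrogens = 17.
Molecular formula: C9H17NO2

C9H17NO2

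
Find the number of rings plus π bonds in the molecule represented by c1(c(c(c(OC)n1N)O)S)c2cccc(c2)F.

Molecular formula from the SMILES: C11H11FN2O2S.
DoU = (2C + 2 + N − H − X)/2 = (2·11 + 2 + 2 − 11 − 1)/2 = 14/2 = 7.
(Structurally: 2 ring(s) + 5 π bond(s) = 7.)

7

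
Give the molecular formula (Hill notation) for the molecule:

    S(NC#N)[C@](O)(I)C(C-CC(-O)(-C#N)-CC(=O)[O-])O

C9H11IN3O5S-

Heavy atoms from the SMILES: 9 C, 1 I, 3 N, 5 O, 1 S.
Implicit hydrogens by atom environment:
  5 × C: no H
  3 × C: 2 H each → 6
  3 × O: 1 H each → 3
  2 × N: no H
  1 × C: 1 H
  1 × I: no H
  1 × N: 1 H
  1 × O: no H
  1 × O (charge -1): no H
  1 × S: no H
  Total hydrogens = 11.
Net charge -1.
Molecular formula: C9H11IN3O5S-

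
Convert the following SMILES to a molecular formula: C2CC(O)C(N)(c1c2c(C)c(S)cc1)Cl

C11H14ClNOS

Heavy atoms from the SMILES: 11 C, 1 Cl, 1 N, 1 O, 1 S.
Implicit hydrogens by atom environment:
  4 × C (aromatic): no H
  2 × C: 2 H each → 4
  2 × C (aromatic): 1 H each → 2
  1 × C: 3 H
  1 × C: 1 H
  1 × C: no H
  1 × Cl: no H
  1 × N: 2 H
  1 × O: 1 H
  1 × S: 1 H
  Total hydrogens = 14.
Molecular formula: C11H14ClNOS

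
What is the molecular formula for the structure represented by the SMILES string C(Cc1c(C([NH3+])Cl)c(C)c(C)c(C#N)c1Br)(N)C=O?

Heavy atoms from the SMILES: 1 Br, 13 C, 1 Cl, 3 N, 1 O.
Implicit hydrogens by atom environment:
  6 × C (aromatic): no H
  3 × C: 1 H each → 3
  2 × C: 3 H each → 6
  1 × Br: no H
  1 × C: 2 H
  1 × C: no H
  1 × Cl: no H
  1 × N (charge +1): 3 H
  1 × N: 2 H
  1 × N: no H
  1 × O: no H
  Total hydrogens = 16.
Net charge +1.
Molecular formula: C13H16BrClN3O+

C13H16BrClN3O+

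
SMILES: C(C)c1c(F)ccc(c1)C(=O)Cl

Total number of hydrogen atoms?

8

Hydrogens are implicit in SMILES; fill each atom to its normal valence:
  3 × C (aromatic): 1 H each → 3
  3 × C (aromatic): no H
  1 × C: 3 H
  1 × C: 2 H
  1 × C: no H
  1 × Cl: no H
  1 × F: no H
  1 × O: no H
  Total hydrogens = 8.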